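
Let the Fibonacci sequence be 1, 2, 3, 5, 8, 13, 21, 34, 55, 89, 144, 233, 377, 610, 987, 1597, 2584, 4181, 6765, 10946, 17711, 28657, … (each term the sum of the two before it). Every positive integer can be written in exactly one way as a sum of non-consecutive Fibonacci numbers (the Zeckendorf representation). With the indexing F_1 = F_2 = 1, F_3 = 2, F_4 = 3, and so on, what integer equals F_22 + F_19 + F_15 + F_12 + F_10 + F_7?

F_22 + F_19 + F_15 + F_12 + F_10 + F_7 = 17711 + 4181 + 610 + 144 + 55 + 13 = 22714.

22714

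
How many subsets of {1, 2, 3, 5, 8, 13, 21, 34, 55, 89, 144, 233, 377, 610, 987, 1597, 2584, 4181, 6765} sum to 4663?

Starting from the Zeckendorf form and repeatedly splitting a term F_k into F_{k−1} + F_{k−2} (when neither is already used) reaches every representation.
4663 = 4181+377+89+13+3 = 4181+377+89+13+2+1 = 4181+377+89+8+5+3 = 4181+377+55+34+13+3 = 4181+233+144+89+13+3 = … (55 more), for 60 in all.

60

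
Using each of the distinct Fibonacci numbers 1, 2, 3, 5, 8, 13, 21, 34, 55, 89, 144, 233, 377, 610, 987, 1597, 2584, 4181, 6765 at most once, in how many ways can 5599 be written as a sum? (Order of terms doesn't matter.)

5599 = 4181+987+377+34+13+5+2 = 4181+987+233+144+34+13+5+2 = 2584+1597+987+377+34+13+5+2 = 4181+987+233+89+55+34+13+5+2 = … (6 more), for 10 in all.

10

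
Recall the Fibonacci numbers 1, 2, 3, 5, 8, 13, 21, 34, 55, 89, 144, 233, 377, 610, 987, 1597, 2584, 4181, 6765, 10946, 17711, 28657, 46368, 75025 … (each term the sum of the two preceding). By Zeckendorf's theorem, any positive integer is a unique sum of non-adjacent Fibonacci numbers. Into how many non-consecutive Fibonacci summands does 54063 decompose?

subtract 46368 from 54063: 7695 remains
subtract 6765 from 7695: 930 remains
subtract 610 from 930: 320 remains
subtract 233 from 320: 87 remains
subtract 55 from 87: 32 remains
subtract 21 from 32: 11 remains
subtract 8 from 11: 3 remains
subtract 3 from 3: 0 remains
54063 = 46368 + 6765 + 610 + 233 + 55 + 21 + 8 + 3, which has 8 terms.

8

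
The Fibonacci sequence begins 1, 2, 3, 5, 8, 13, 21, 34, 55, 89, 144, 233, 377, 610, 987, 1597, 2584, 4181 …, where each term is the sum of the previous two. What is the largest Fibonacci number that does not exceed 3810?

2584 ≤ 3810 < 4181, so the largest Fibonacci number not exceeding 3810 is 2584.

2584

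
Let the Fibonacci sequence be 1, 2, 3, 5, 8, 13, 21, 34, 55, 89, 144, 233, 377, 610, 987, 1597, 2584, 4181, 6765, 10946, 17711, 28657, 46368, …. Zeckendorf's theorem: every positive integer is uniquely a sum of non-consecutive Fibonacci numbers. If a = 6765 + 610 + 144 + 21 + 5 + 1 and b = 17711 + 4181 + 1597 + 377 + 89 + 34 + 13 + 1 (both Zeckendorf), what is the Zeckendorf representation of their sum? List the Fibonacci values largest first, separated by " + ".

The two numbers are 7546 and 24003, so their sum is 31549.
Greedily peel off the largest Fibonacci term at each step:
largest Fibonacci ≤ 31549 is 28657; 31549 − 28657 = 2892
largest Fibonacci ≤ 2892 is 2584; 2892 − 2584 = 308
largest Fibonacci ≤ 308 is 233; 308 − 233 = 75
largest Fibonacci ≤ 75 is 55; 75 − 55 = 20
largest Fibonacci ≤ 20 is 13; 20 − 13 = 7
largest Fibonacci ≤ 7 is 5; 7 − 5 = 2
largest Fibonacci ≤ 2 is 2; 2 − 2 = 0

28657 + 2584 + 233 + 55 + 13 + 5 + 2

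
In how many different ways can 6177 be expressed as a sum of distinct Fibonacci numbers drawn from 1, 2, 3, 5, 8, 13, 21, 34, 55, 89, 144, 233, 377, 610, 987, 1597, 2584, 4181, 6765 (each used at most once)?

33

Each representation comes from the Zeckendorf form by replacing some F_k with F_{k−1} + F_{k−2} where possible.
6177 = 4181+1597+377+21+1 = 4181+1597+377+13+8+1 = 4181+1597+233+144+21+1 = … (30 more), for 33 in all.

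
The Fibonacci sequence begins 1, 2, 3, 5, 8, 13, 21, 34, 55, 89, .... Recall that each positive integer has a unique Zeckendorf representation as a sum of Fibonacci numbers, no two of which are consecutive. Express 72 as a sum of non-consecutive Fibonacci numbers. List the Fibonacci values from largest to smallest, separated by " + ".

55 + 13 + 3 + 1

largest Fibonacci ≤ 72 is 55; 72 − 55 = 17
largest Fibonacci ≤ 17 is 13; 17 − 13 = 4
largest Fibonacci ≤ 4 is 3; 4 − 3 = 1
largest Fibonacci ≤ 1 is 1; 1 − 1 = 0
So 72 = 55 + 13 + 3 + 1, with no two terms consecutive in the sequence.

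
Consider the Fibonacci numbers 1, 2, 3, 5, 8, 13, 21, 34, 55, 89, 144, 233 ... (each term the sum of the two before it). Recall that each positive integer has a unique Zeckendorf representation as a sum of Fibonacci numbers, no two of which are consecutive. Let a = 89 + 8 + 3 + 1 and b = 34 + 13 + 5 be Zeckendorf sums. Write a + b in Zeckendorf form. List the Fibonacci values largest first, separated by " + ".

The two numbers are 101 and 52, so their sum is 153.
subtract 144 from 153: 9 remains
subtract 8 from 9: 1 remains
subtract 1 from 1: 0 remains

144 + 8 + 1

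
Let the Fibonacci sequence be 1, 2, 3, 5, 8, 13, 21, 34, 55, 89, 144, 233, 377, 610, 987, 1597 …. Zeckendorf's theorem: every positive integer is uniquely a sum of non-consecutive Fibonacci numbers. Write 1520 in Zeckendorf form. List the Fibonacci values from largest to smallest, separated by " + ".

Greedy algorithm:
subtract 987 from 1520: 533 remains
subtract 377 from 533: 156 remains
subtract 144 from 156: 12 remains
subtract 8 from 12: 4 remains
subtract 3 from 4: 1 remains
subtract 1 from 1: 0 remains
So 1520 = 987 + 377 + 144 + 8 + 3 + 1, with no two terms consecutive in the sequence.

987 + 377 + 144 + 8 + 3 + 1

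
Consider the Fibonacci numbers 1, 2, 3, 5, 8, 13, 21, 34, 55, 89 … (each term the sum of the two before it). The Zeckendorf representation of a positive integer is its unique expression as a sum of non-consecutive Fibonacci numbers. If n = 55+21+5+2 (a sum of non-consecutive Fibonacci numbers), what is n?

83

55+21+5+2 = 83.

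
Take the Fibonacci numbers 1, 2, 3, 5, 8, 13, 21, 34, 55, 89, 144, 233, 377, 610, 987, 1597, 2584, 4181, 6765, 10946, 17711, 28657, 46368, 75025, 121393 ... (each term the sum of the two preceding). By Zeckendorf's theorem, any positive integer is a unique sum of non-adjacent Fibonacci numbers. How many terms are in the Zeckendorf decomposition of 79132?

7

Greedy algorithm:
79132: greatest Fibonacci not exceeding it is 75025, leaving 4107
4107: greatest Fibonacci not exceeding it is 2584, leaving 1523
1523: greatest Fibonacci not exceeding it is 987, leaving 536
536: greatest Fibonacci not exceeding it is 377, leaving 159
159: greatest Fibonacci not exceeding it is 144, leaving 15
15: greatest Fibonacci not exceeding it is 13, leaving 2
2: greatest Fibonacci not exceeding it is 2, leaving 0
79132 = 75025 + 2584 + 987 + 377 + 144 + 13 + 2, which has 7 terms.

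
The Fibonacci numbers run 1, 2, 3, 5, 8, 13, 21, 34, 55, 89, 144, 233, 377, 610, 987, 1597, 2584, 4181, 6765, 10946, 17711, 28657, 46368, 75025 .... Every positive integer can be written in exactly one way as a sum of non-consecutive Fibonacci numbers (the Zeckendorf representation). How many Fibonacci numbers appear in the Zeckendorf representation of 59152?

Greedily peel off the largest Fibonacci term at each step:
59152 − 46368 = 12784
12784 − 10946 = 1838
1838 − 1597 = 241
241 − 233 = 8
8 − 8 = 0
59152 = 46368 + 10946 + 1597 + 233 + 8, which has 5 terms.

5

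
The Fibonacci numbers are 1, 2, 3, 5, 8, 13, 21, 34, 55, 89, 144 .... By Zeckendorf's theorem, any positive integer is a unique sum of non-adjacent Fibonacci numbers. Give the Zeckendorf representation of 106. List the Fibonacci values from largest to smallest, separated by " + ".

89 + 13 + 3 + 1

Repeatedly subtract the largest Fibonacci number that fits:
subtract 89 from 106: 17 remains
subtract 13 from 17: 4 remains
subtract 3 from 4: 1 remains
subtract 1 from 1: 0 remains
So 106 = 89 + 13 + 3 + 1, with no two terms consecutive in the sequence.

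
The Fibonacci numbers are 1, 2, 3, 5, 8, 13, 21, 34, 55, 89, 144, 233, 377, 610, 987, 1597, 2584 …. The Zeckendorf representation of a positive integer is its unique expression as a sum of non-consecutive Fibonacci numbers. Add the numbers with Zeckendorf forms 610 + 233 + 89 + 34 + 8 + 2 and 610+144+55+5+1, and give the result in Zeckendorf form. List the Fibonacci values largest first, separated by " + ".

1597 + 144 + 34 + 13 + 3

The two numbers are 976 and 815, so their sum is 1791.
Greedy algorithm:
take 1597 (≤ 1791); 1791 − 1597 = 194
take 144 (≤ 194); 194 − 144 = 50
take 34 (≤ 50); 50 − 34 = 16
take 13 (≤ 16); 16 − 13 = 3
take 3 (≤ 3); 3 − 3 = 0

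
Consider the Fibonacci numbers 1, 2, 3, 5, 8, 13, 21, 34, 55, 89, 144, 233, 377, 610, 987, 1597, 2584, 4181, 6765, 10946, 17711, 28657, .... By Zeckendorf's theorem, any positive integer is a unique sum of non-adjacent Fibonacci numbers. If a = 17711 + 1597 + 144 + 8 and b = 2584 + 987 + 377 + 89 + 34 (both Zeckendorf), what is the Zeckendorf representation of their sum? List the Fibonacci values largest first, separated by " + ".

17711 + 4181 + 1597 + 34 + 8

The two numbers are 19460 and 4071, so their sum is 23531.
23531 − 17711 = 5820
5820 − 4181 = 1639
1639 − 1597 = 42
42 − 34 = 8
8 − 8 = 0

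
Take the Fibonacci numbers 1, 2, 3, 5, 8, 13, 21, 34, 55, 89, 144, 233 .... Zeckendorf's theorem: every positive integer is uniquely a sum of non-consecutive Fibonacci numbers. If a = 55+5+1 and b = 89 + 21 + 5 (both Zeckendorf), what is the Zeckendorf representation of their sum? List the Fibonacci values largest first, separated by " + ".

The two numbers are 61 and 115, so their sum is 176.
Repeatedly subtract the largest Fibonacci number that fits:
largest Fibonacci ≤ 176 is 144; 176 − 144 = 32
largest Fibonacci ≤ 32 is 21; 32 − 21 = 11
largest Fibonacci ≤ 11 is 8; 11 − 8 = 3
largest Fibonacci ≤ 3 is 3; 3 − 3 = 0

144 + 21 + 8 + 3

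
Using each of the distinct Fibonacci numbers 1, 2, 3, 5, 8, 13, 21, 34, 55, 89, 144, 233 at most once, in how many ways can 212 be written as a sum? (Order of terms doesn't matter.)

9

Each representation comes from the Zeckendorf form by replacing some F_k with F_{k−1} + F_{k−2} where possible.
212 = 144+55+13 = 144+55+8+5 = 144+34+21+13 = 144+55+8+3+2 = … (5 more), for 9 in all.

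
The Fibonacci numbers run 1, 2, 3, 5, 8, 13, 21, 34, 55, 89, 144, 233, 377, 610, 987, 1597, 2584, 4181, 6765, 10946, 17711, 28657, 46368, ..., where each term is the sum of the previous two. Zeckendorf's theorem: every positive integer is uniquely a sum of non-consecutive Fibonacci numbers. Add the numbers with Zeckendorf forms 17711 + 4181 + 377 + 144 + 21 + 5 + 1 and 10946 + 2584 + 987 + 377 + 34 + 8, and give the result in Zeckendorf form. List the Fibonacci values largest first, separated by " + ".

28657 + 6765 + 1597 + 233 + 89 + 34 + 1

The two numbers are 22440 and 14936, so their sum is 37376.
Greedily peel off the largest Fibonacci term at each step:
largest Fibonacci ≤ 37376 is 28657; 37376 − 28657 = 8719
largest Fibonacci ≤ 8719 is 6765; 8719 − 6765 = 1954
largest Fibonacci ≤ 1954 is 1597; 1954 − 1597 = 357
largest Fibonacci ≤ 357 is 233; 357 − 233 = 124
largest Fibonacci ≤ 124 is 89; 124 − 89 = 35
largest Fibonacci ≤ 35 is 34; 35 − 34 = 1
largest Fibonacci ≤ 1 is 1; 1 − 1 = 0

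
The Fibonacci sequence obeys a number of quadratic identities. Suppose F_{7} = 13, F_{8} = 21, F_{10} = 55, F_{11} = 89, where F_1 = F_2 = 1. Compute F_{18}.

2584

By the addition formula F_{m+n} = F_m F_{n+1} + F_{m−1} F_n with m=8, n=10: F_{18} = 21·89 + 13·55 = 1869 + 715 = 2584.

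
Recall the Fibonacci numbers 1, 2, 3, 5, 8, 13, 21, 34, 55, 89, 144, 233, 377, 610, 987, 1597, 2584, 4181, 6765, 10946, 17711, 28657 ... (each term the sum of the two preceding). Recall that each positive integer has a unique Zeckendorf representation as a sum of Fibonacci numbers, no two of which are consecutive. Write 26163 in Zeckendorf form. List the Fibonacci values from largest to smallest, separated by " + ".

17711 + 6765 + 1597 + 89 + 1

17711 ≤ 26163 < 28657, so take 17711; remainder 8452
6765 ≤ 8452 < 10946, so take 6765; remainder 1687
1597 ≤ 1687 < 2584, so take 1597; remainder 90
89 ≤ 90 < 144, so take 89; remainder 1
1 ≤ 1 < 2, so take 1; remainder 0
So 26163 = 17711 + 6765 + 1597 + 89 + 1, with no two terms consecutive in the sequence.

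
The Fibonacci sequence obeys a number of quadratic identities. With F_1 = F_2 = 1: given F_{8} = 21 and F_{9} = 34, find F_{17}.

1597

By F_{2k+1} = F_k² + F_{k+1}²: F_{17} = 21² + 34² = 441 + 1156 = 1597.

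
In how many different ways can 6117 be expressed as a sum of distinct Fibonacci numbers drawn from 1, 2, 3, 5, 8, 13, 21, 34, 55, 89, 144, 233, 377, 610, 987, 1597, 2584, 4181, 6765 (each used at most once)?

Starting from the Zeckendorf form and repeatedly splitting a term F_k into F_{k−1} + F_{k−2} (when neither is already used) reaches every representation.
6117 = 4181+1597+233+89+13+3+1 = 4181+1597+233+89+8+5+3+1 = 4181+1597+233+55+34+13+3+1 = 4181+987+610+233+89+13+3+1 = 4181+1597+233+55+34+8+5+3+1 = … (25 more), for 30 in all.

30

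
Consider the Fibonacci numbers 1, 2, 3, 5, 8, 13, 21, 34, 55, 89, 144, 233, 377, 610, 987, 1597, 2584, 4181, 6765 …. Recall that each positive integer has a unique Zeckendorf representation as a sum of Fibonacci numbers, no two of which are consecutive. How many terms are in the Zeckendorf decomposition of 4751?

4751 − 4181 = 570
570 − 377 = 193
193 − 144 = 49
49 − 34 = 15
15 − 13 = 2
2 − 2 = 0
4751 = 4181 + 377 + 144 + 34 + 13 + 2, which has 6 terms.

6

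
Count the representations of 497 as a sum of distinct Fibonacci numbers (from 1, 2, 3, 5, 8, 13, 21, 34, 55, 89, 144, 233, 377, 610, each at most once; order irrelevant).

12

Starting from the Zeckendorf form and repeatedly splitting a term F_k into F_{k−1} + F_{k−2} (when neither is already used) reaches every representation.
497 = 377+89+21+8+2 = 377+89+21+5+3+2 = 377+55+34+21+8+2 = 233+144+89+21+8+2 = 377+89+13+8+5+3+2 = … (7 more), for 12 in all.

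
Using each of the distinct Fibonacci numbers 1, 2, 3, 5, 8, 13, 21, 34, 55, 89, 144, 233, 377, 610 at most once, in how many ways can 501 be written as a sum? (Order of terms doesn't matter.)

Each representation comes from the Zeckendorf form by replacing some F_k with F_{k−1} + F_{k−2} where possible.
501 = 377+89+34+1 = 377+89+21+13+1 = 233+144+89+34+1 = 377+89+21+8+5+1 = … (10 more), for 14 in all.

14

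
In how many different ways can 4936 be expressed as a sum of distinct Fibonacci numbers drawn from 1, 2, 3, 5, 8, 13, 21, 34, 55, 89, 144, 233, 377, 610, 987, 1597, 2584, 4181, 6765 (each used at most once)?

4936 = 4181+610+144+1 = 4181+610+89+55+1 = 4181+377+233+144+1 = 2584+1597+610+144+1 = 4181+610+89+34+21+1 = … (20 more), for 25 in all.

25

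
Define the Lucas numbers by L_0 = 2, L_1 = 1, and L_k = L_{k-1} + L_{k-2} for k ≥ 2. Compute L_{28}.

710647

Iterating the recurrence up to L_{21} = 24476 and L_{20} = 15127:
L_{22} = L_{21} + L_{20} = 24476 + 15127 = 39603
L_{23} = L_{22} + L_{21} = 39603 + 24476 = 64079
L_{24} = L_{23} + L_{22} = 64079 + 39603 = 103682
L_{25} = L_{24} + L_{23} = 103682 + 64079 = 167761
L_{26} = L_{25} + L_{24} = 167761 + 103682 = 271443
L_{27} = L_{26} + L_{25} = 271443 + 167761 = 439204
L_{28} = L_{27} + L_{26} = 439204 + 271443 = 710647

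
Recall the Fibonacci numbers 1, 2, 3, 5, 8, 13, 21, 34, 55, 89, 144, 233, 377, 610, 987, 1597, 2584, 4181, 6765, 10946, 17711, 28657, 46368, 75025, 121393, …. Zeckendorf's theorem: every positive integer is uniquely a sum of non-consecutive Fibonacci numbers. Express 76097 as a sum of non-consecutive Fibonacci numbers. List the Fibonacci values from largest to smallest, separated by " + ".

75025 + 987 + 55 + 21 + 8 + 1

Greedy algorithm:
76097 − 75025 = 1072
1072 − 987 = 85
85 − 55 = 30
30 − 21 = 9
9 − 8 = 1
1 − 1 = 0
So 76097 = 75025 + 987 + 55 + 21 + 8 + 1, with no two terms consecutive in the sequence.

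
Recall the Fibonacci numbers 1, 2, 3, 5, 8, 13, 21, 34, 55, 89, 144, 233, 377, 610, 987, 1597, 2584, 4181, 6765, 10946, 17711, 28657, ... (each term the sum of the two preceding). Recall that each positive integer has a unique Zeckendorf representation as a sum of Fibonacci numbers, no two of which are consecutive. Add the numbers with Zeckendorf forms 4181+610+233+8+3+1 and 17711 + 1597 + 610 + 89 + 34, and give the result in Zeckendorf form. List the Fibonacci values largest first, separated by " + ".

17711 + 6765 + 377 + 144 + 55 + 21 + 3 + 1

The two numbers are 5036 and 20041, so their sum is 25077.
17711 ≤ 25077 < 28657, so take 17711; remainder 7366
6765 ≤ 7366 < 10946, so take 6765; remainder 601
377 ≤ 601 < 610, so take 377; remainder 224
144 ≤ 224 < 233, so take 144; remainder 80
55 ≤ 80 < 89, so take 55; remainder 25
21 ≤ 25 < 34, so take 21; remainder 4
3 ≤ 4 < 5, so take 3; remainder 1
1 ≤ 1 < 2, so take 1; remainder 0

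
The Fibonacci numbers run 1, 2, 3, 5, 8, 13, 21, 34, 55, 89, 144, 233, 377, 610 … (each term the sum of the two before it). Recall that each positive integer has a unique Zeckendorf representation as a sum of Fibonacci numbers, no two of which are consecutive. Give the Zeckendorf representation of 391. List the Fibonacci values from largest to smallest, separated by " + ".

Greedy algorithm:
largest Fibonacci ≤ 391 is 377; 391 − 377 = 14
largest Fibonacci ≤ 14 is 13; 14 − 13 = 1
largest Fibonacci ≤ 1 is 1; 1 − 1 = 0
So 391 = 377 + 13 + 1, with no two terms consecutive in the sequence.

377 + 13 + 1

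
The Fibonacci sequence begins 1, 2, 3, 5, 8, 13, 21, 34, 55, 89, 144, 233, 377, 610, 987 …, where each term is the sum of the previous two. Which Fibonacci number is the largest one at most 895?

610 ≤ 895 < 987, so the largest Fibonacci number not exceeding 895 is 610.

610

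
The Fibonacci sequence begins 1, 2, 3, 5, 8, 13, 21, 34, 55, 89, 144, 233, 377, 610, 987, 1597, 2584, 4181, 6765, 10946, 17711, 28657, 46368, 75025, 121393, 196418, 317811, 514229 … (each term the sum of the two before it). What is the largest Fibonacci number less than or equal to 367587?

317811 ≤ 367587 < 514229, so the largest Fibonacci number not exceeding 367587 is 317811.

317811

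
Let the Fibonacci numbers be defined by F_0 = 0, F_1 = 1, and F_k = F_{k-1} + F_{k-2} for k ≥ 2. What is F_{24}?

46368

Iterating the recurrence up to F_{17} = 1597 and F_{16} = 987:
F_{18} = F_{17} + F_{16} = 1597 + 987 = 2584
F_{19} = F_{18} + F_{17} = 2584 + 1597 = 4181
F_{20} = F_{19} + F_{18} = 4181 + 2584 = 6765
F_{21} = F_{20} + F_{19} = 6765 + 4181 = 10946
F_{22} = F_{21} + F_{20} = 10946 + 6765 = 17711
F_{23} = F_{22} + F_{21} = 17711 + 10946 = 28657
F_{24} = F_{23} + F_{22} = 28657 + 17711 = 46368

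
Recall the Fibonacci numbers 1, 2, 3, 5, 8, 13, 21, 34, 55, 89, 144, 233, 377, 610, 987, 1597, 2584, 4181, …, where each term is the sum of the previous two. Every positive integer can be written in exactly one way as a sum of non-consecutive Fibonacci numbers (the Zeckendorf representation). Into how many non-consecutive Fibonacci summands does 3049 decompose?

largest Fibonacci ≤ 3049 is 2584; 3049 − 2584 = 465
largest Fibonacci ≤ 465 is 377; 465 − 377 = 88
largest Fibonacci ≤ 88 is 55; 88 − 55 = 33
largest Fibonacci ≤ 33 is 21; 33 − 21 = 12
largest Fibonacci ≤ 12 is 8; 12 − 8 = 4
largest Fibonacci ≤ 4 is 3; 4 − 3 = 1
largest Fibonacci ≤ 1 is 1; 1 − 1 = 0
3049 = 2584 + 377 + 55 + 21 + 8 + 3 + 1, which has 7 terms.

7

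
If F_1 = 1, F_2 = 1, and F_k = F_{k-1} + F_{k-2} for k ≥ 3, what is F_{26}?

121393

Iterating the recurrence up to F_{21} = 10946 and F_{20} = 6765:
F_{22} = F_{21} + F_{20} = 10946 + 6765 = 17711
F_{23} = F_{22} + F_{21} = 17711 + 10946 = 28657
F_{24} = F_{23} + F_{22} = 28657 + 17711 = 46368
F_{25} = F_{24} + F_{23} = 46368 + 28657 = 75025
F_{26} = F_{25} + F_{24} = 75025 + 46368 = 121393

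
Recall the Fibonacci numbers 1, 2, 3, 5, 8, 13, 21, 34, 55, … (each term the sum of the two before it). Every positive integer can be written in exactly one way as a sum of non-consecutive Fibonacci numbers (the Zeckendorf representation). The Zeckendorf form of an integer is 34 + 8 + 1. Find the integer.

43

34 + 8 + 1 = 43.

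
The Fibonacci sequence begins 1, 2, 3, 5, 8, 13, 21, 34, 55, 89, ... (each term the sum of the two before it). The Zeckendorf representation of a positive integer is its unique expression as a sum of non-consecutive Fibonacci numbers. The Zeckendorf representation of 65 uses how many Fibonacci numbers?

3

55 ≤ 65 < 89, so take 55; remainder 10
8 ≤ 10 < 13, so take 8; remainder 2
2 ≤ 2 < 3, so take 2; remainder 0
65 = 55 + 8 + 2, which has 3 terms.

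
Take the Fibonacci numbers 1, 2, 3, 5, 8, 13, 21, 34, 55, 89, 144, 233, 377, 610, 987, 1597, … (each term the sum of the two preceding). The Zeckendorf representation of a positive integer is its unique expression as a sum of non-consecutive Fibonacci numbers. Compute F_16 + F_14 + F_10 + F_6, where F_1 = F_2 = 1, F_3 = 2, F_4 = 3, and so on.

1427

F_16 + F_14 + F_10 + F_6 = 987 + 377 + 55 + 8 = 1427.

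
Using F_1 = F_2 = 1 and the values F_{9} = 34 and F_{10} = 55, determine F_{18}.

2584

By the doubling identity F_{2k} = F_k(2F_{k+1} − F_k): F_{18} = 34·(2·55 − 34) = 34·76 = 2584.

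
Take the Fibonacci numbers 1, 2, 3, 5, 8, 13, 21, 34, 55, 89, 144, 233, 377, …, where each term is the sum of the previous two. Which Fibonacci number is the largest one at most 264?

233

233 ≤ 264 < 377, so the largest Fibonacci number not exceeding 264 is 233.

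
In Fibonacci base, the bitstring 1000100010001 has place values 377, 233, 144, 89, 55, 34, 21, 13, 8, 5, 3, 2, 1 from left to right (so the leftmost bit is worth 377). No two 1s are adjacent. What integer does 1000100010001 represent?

441

Summing the place values of the 1 bits: 377 + 55 + 8 + 1 = 441.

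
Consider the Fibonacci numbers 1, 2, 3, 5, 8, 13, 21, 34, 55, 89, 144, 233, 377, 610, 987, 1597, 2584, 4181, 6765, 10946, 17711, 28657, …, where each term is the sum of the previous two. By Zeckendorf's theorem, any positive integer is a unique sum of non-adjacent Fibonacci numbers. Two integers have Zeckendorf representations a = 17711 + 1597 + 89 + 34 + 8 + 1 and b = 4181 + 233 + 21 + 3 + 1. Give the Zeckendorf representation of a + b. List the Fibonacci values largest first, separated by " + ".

The two numbers are 19440 and 4439, so their sum is 23879.
subtract 17711 from 23879: 6168 remains
subtract 4181 from 6168: 1987 remains
subtract 1597 from 1987: 390 remains
subtract 377 from 390: 13 remains
subtract 13 from 13: 0 remains

17711 + 4181 + 1597 + 377 + 13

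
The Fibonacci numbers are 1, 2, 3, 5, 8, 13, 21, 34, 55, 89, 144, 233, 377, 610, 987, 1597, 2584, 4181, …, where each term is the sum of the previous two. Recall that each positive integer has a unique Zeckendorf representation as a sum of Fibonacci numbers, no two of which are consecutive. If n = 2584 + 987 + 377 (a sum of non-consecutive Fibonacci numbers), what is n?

2584 + 987 + 377 = 3948.

3948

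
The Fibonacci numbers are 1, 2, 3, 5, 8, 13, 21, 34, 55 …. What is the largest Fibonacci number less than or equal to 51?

34

34 ≤ 51 < 55, so the largest Fibonacci number not exceeding 51 is 34.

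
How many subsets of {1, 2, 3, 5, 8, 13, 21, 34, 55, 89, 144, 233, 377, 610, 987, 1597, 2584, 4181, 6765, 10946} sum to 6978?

6978 = 6765+144+55+13+1 = 6765+144+55+8+5+1 = 6765+144+34+21+13+1 = 4181+2584+144+55+13+1 = … (35 more), for 39 in all.

39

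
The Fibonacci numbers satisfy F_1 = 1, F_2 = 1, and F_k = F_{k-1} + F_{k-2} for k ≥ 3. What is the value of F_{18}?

Iterating the recurrence up to F_{14} = 377 and F_{13} = 233:
F_{15} = F_{14} + F_{13} = 377 + 233 = 610
F_{16} = F_{15} + F_{14} = 610 + 377 = 987
F_{17} = F_{16} + F_{15} = 987 + 610 = 1597
F_{18} = F_{17} + F_{16} = 1597 + 987 = 2584

2584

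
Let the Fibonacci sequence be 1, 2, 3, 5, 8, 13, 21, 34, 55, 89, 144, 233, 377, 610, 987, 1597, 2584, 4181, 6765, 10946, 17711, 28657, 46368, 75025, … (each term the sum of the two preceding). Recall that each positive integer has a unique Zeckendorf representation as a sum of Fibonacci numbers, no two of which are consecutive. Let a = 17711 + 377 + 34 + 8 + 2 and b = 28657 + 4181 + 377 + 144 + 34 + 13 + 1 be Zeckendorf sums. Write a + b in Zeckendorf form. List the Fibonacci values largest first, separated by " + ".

The two numbers are 18132 and 33407, so their sum is 51539.
take 46368 (≤ 51539); 51539 − 46368 = 5171
take 4181 (≤ 5171); 5171 − 4181 = 990
take 987 (≤ 990); 990 − 987 = 3
take 3 (≤ 3); 3 − 3 = 0

46368 + 4181 + 987 + 3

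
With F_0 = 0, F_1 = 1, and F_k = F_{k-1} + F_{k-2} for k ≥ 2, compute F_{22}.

Iterating the recurrence up to F_{14} = 377 and F_{13} = 233:
F_{15} = F_{14} + F_{13} = 377 + 233 = 610
F_{16} = F_{15} + F_{14} = 610 + 377 = 987
F_{17} = F_{16} + F_{15} = 987 + 610 = 1597
F_{18} = F_{17} + F_{16} = 1597 + 987 = 2584
F_{19} = F_{18} + F_{17} = 2584 + 1597 = 4181
F_{20} = F_{19} + F_{18} = 4181 + 2584 = 6765
F_{21} = F_{20} + F_{19} = 6765 + 4181 = 10946
F_{22} = F_{21} + F_{20} = 10946 + 6765 = 17711

17711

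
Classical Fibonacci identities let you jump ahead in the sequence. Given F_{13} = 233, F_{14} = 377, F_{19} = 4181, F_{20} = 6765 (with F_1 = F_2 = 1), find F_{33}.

3524578

By the addition formula F_{m+n} = F_m F_{n+1} + F_{m−1} F_n with m=14, n=19: F_{33} = 377·6765 + 233·4181 = 2550405 + 974173 = 3524578.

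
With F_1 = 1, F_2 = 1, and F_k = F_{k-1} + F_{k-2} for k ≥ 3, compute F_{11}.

Iterating the recurrence up to F_{5} = 5 and F_{4} = 3:
F_{6} = F_{5} + F_{4} = 5 + 3 = 8
F_{7} = F_{6} + F_{5} = 8 + 5 = 13
F_{8} = F_{7} + F_{6} = 13 + 8 = 21
F_{9} = F_{8} + F_{7} = 21 + 13 = 34
F_{10} = F_{9} + F_{8} = 34 + 21 = 55
F_{11} = F_{10} + F_{9} = 55 + 34 = 89

89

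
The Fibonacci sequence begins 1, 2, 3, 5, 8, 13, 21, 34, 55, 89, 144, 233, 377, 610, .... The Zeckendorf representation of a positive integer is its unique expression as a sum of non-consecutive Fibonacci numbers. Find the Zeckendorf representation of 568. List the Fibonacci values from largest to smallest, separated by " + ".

Greedily peel off the largest Fibonacci term at each step:
take 377 (≤ 568); 568 − 377 = 191
take 144 (≤ 191); 191 − 144 = 47
take 34 (≤ 47); 47 − 34 = 13
take 13 (≤ 13); 13 − 13 = 0
So 568 = 377 + 144 + 34 + 13, with no two terms consecutive in the sequence.

377 + 144 + 34 + 13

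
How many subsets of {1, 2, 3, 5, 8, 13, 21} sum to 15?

Each representation comes from the Zeckendorf form by replacing some F_k with F_{k−1} + F_{k−2} where possible.
15 = 13+2 = 8+5+2 — 2 representations.

2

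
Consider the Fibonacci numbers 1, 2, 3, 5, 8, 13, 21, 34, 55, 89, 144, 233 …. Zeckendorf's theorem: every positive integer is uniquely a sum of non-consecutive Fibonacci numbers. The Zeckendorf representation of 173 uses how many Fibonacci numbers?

3

Greedy algorithm:
173 − 144 = 29
29 − 21 = 8
8 − 8 = 0
173 = 144 + 21 + 8, which has 3 terms.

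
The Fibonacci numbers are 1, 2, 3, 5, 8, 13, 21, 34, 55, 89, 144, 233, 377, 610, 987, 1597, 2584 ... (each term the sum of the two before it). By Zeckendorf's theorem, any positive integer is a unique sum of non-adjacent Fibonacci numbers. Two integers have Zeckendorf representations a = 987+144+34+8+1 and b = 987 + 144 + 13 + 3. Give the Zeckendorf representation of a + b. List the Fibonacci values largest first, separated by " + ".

The two numbers are 1174 and 1147, so their sum is 2321.
2321: greatest Fibonacci not exceeding it is 1597, leaving 724
724: greatest Fibonacci not exceeding it is 610, leaving 114
114: greatest Fibonacci not exceeding it is 89, leaving 25
25: greatest Fibonacci not exceeding it is 21, leaving 4
4: greatest Fibonacci not exceeding it is 3, leaving 1
1: greatest Fibonacci not exceeding it is 1, leaving 0

1597 + 610 + 89 + 21 + 3 + 1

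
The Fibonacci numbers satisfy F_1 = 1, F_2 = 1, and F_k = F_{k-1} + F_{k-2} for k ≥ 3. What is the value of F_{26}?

Iterating the recurrence up to F_{22} = 17711 and F_{21} = 10946:
F_{23} = F_{22} + F_{21} = 17711 + 10946 = 28657
F_{24} = F_{23} + F_{22} = 28657 + 17711 = 46368
F_{25} = F_{24} + F_{23} = 46368 + 28657 = 75025
F_{26} = F_{25} + F_{24} = 75025 + 46368 = 121393

121393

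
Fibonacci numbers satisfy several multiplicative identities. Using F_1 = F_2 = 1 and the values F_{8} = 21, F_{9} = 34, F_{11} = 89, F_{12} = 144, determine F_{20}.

6765

By the addition formula F_{m+n} = F_m F_{n+1} + F_{m−1} F_n with m=9, n=11: F_{20} = 34·144 + 21·89 = 4896 + 1869 = 6765.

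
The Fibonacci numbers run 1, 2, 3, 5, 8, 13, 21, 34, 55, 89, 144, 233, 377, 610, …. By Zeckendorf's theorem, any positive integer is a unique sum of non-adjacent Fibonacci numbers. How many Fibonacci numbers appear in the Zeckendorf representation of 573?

Greedily peel off the largest Fibonacci term at each step:
take 377 (≤ 573); 573 − 377 = 196
take 144 (≤ 196); 196 − 144 = 52
take 34 (≤ 52); 52 − 34 = 18
take 13 (≤ 18); 18 − 13 = 5
take 5 (≤ 5); 5 − 5 = 0
573 = 377 + 144 + 34 + 13 + 5, which has 5 terms.

5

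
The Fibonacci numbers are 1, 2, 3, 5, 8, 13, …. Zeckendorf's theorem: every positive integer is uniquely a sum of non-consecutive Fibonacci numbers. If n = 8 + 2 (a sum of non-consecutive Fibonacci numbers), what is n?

8 + 2 = 10.

10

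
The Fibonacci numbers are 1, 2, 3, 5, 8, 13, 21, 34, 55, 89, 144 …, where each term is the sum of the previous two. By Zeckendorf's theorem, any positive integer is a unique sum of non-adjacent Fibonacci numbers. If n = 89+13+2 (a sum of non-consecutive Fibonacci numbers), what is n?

89+13+2 = 104.

104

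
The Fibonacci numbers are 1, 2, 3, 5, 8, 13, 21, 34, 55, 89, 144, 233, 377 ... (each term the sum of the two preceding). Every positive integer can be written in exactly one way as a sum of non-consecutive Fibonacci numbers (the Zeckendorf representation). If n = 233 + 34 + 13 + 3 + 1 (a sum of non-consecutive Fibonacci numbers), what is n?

284

233 + 34 + 13 + 3 + 1 = 284.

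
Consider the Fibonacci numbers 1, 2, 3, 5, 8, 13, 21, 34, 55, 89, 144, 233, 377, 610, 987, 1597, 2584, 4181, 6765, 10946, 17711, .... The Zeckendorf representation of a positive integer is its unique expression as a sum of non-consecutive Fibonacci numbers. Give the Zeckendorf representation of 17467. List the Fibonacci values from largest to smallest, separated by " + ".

10946 + 4181 + 1597 + 610 + 89 + 34 + 8 + 2

Repeatedly subtract the largest Fibonacci number that fits:
17467: greatest Fibonacci not exceeding it is 10946, leaving 6521
6521: greatest Fibonacci not exceeding it is 4181, leaving 2340
2340: greatest Fibonacci not exceeding it is 1597, leaving 743
743: greatest Fibonacci not exceeding it is 610, leaving 133
133: greatest Fibonacci not exceeding it is 89, leaving 44
44: greatest Fibonacci not exceeding it is 34, leaving 10
10: greatest Fibonacci not exceeding it is 8, leaving 2
2: greatest Fibonacci not exceeding it is 2, leaving 0
So 17467 = 10946 + 4181 + 1597 + 610 + 89 + 34 + 8 + 2, with no two terms consecutive in the sequence.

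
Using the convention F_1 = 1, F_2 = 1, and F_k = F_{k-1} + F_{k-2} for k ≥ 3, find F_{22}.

Iterating the recurrence up to F_{16} = 987 and F_{15} = 610:
F_{17} = F_{16} + F_{15} = 987 + 610 = 1597
F_{18} = F_{17} + F_{16} = 1597 + 987 = 2584
F_{19} = F_{18} + F_{17} = 2584 + 1597 = 4181
F_{20} = F_{19} + F_{18} = 4181 + 2584 = 6765
F_{21} = F_{20} + F_{19} = 6765 + 4181 = 10946
F_{22} = F_{21} + F_{20} = 10946 + 6765 = 17711

17711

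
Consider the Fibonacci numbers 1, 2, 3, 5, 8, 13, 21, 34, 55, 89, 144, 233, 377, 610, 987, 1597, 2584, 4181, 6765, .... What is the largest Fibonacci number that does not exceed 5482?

4181 ≤ 5482 < 6765, so the largest Fibonacci number not exceeding 5482 is 4181.

4181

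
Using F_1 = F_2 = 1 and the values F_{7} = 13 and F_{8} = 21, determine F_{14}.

By the doubling identity F_{2k} = F_k(2F_{k+1} − F_k): F_{14} = 13·(2·21 − 13) = 13·29 = 377.

377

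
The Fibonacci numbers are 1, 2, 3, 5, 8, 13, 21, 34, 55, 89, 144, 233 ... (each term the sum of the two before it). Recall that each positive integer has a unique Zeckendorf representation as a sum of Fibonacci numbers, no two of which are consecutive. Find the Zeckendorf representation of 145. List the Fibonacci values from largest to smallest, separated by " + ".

144 + 1

Greedy algorithm:
largest Fibonacci ≤ 145 is 144; 145 − 144 = 1
largest Fibonacci ≤ 1 is 1; 1 − 1 = 0
So 145 = 144 + 1, with no two terms consecutive in the sequence.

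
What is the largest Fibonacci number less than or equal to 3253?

2584 ≤ 3253 < 4181, so the largest Fibonacci number not exceeding 3253 is 2584.

2584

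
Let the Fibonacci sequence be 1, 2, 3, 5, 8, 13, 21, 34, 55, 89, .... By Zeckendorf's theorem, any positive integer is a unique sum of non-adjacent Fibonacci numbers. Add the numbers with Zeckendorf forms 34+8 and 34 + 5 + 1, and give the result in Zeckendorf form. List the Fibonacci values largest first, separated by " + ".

The two numbers are 42 and 40, so their sum is 82.
55 ≤ 82 < 89, so take 55; remainder 27
21 ≤ 27 < 34, so take 21; remainder 6
5 ≤ 6 < 8, so take 5; remainder 1
1 ≤ 1 < 2, so take 1; remainder 0

55 + 21 + 5 + 1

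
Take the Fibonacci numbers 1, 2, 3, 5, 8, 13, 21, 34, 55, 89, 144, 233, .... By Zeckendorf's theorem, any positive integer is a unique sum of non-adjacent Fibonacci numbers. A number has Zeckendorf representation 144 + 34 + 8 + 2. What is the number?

144 + 34 + 8 + 2 = 188.

188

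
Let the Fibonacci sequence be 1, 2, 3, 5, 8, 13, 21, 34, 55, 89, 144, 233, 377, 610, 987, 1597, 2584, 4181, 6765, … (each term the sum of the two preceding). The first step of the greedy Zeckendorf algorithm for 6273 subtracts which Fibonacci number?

4181

4181 ≤ 6273 < 6765, so the largest Fibonacci number not exceeding 6273 is 4181.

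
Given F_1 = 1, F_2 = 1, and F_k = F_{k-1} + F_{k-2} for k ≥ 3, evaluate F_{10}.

Iterating the recurrence up to F_{5} = 5 and F_{4} = 3:
F_{6} = F_{5} + F_{4} = 5 + 3 = 8
F_{7} = F_{6} + F_{5} = 8 + 5 = 13
F_{8} = F_{7} + F_{6} = 13 + 8 = 21
F_{9} = F_{8} + F_{7} = 21 + 13 = 34
F_{10} = F_{9} + F_{8} = 34 + 21 = 55

55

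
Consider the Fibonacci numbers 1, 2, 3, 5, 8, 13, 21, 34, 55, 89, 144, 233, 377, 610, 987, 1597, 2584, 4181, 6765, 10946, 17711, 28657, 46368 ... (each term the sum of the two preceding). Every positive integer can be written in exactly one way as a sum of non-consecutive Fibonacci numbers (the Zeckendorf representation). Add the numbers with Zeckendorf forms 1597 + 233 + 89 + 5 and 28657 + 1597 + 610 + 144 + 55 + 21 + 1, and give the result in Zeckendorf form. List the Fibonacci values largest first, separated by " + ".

The two numbers are 1924 and 31085, so their sum is 33009.
28657 ≤ 33009 < 46368, so take 28657; remainder 4352
4181 ≤ 4352 < 6765, so take 4181; remainder 171
144 ≤ 171 < 233, so take 144; remainder 27
21 ≤ 27 < 34, so take 21; remainder 6
5 ≤ 6 < 8, so take 5; remainder 1
1 ≤ 1 < 2, so take 1; remainder 0

28657 + 4181 + 144 + 21 + 5 + 1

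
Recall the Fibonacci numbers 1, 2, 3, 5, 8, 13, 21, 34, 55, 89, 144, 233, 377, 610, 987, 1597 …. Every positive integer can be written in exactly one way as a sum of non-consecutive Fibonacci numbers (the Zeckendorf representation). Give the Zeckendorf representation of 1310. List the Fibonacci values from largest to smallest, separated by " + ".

987 + 233 + 89 + 1

Greedily peel off the largest Fibonacci term at each step:
1310: greatest Fibonacci not exceeding it is 987, leaving 323
323: greatest Fibonacci not exceeding it is 233, leaving 90
90: greatest Fibonacci not exceeding it is 89, leaving 1
1: greatest Fibonacci not exceeding it is 1, leaving 0
So 1310 = 987 + 233 + 89 + 1, with no two terms consecutive in the sequence.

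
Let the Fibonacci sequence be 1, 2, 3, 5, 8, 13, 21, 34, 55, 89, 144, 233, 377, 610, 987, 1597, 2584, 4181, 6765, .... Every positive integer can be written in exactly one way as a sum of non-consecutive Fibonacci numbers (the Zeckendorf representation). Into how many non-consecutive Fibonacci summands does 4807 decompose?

4

take 4181 (≤ 4807); 4807 − 4181 = 626
take 610 (≤ 626); 626 − 610 = 16
take 13 (≤ 16); 16 − 13 = 3
take 3 (≤ 3); 3 − 3 = 0
4807 = 4181 + 610 + 13 + 3, which has 4 terms.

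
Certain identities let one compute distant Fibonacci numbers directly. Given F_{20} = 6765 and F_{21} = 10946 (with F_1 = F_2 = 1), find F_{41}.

165580141

By F_{2k+1} = F_k² + F_{k+1}²: F_{41} = 6765² + 10946² = 45765225 + 119814916 = 165580141.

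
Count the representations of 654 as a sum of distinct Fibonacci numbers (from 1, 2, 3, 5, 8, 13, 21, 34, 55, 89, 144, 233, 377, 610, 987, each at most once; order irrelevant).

Starting from the Zeckendorf form and repeatedly splitting a term F_k into F_{k−1} + F_{k−2} (when neither is already used) reaches every representation.
654 = 610+34+8+2 = 610+34+5+3+2 = 610+21+13+8+2 = 377+233+34+8+2 = … (10 more), for 14 in all.

14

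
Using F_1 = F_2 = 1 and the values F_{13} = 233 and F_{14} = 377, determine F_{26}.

121393

By the doubling identity F_{2k} = F_k(2F_{k+1} − F_k): F_{26} = 233·(2·377 − 233) = 233·521 = 121393.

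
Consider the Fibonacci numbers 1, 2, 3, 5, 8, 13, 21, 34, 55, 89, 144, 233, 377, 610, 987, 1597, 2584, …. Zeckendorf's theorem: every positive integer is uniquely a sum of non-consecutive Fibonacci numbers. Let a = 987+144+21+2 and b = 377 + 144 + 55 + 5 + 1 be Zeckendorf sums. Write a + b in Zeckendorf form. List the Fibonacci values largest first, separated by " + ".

The two numbers are 1154 and 582, so their sum is 1736.
1736: greatest Fibonacci not exceeding it is 1597, leaving 139
139: greatest Fibonacci not exceeding it is 89, leaving 50
50: greatest Fibonacci not exceeding it is 34, leaving 16
16: greatest Fibonacci not exceeding it is 13, leaving 3
3: greatest Fibonacci not exceeding it is 3, leaving 0

1597 + 89 + 34 + 13 + 3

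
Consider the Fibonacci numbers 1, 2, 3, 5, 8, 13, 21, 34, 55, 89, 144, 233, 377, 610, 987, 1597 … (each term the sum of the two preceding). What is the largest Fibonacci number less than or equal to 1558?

987 ≤ 1558 < 1597, so the largest Fibonacci number not exceeding 1558 is 987.

987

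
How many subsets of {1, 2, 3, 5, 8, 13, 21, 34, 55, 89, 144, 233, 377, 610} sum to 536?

10

Each representation comes from the Zeckendorf form by replacing some F_k with F_{k−1} + F_{k−2} where possible.
536 = 377+144+13+2 = 377+144+8+5+2 = 377+89+55+13+2 = 377+89+55+8+5+2 = … (6 more), for 10 in all.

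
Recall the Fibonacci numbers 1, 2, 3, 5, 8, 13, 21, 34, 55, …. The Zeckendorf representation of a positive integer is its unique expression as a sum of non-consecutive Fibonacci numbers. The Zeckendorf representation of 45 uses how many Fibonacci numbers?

Repeatedly subtract the largest Fibonacci number that fits:
45 − 34 = 11
11 − 8 = 3
3 − 3 = 0
45 = 34 + 8 + 3, which has 3 terms.

3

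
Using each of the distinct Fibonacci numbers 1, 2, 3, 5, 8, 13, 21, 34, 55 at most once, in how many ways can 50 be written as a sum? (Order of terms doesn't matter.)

Each representation comes from the Zeckendorf form by replacing some F_k with F_{k−1} + F_{k−2} where possible.
50 = 34+13+3 = 34+13+2+1 = 34+8+5+3 = … (3 more), for 6 in all.

6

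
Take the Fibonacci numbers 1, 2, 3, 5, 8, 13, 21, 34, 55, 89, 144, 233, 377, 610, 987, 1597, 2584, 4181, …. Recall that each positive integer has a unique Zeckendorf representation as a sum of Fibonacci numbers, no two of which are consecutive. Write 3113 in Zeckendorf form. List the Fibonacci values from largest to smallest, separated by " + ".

2584 + 377 + 144 + 8

Repeatedly subtract the largest Fibonacci number that fits:
3113 − 2584 = 529
529 − 377 = 152
152 − 144 = 8
8 − 8 = 0
So 3113 = 2584 + 377 + 144 + 8, with no two terms consecutive in the sequence.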